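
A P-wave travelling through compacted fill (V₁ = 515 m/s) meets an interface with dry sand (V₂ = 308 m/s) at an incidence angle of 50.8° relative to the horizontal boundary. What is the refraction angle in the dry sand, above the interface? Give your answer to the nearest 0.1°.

Convert to the normal: θ₁ = 90° − 50.8° = 39.2°.
sin θ₁/V₁ = sin θ₂/V₂ ⇒ sin θ₂ = 308·sin 39.2°/515 = 308·0.6320/515 = 0.3780.
θ₂ = sin⁻¹(0.3780) = 22.21° (from vertical).
From the interface: 90° − 22.21° = 67.79°.

67.8°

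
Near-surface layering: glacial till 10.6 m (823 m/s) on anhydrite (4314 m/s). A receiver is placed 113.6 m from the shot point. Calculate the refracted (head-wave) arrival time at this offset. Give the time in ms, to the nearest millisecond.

θ_c = arcsin(V₁/V₂) = arcsin(823/4314) = 11.00°, cos θ_c = 0.9816.
Intercept time tᵢ = 2h cos θ_c / V₁ = 2·10.6·0.9816/823 = 0.02529 s.
t = x/V₂ + tᵢ = 113.6/4314 + 0.02529 = 0.05162 s.

52 ms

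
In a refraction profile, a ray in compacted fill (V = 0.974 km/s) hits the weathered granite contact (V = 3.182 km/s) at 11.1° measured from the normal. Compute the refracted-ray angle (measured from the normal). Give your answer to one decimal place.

sin θ₁/V₁ = sin θ₂/V₂ ⇒ sin θ₂ = 3.182·sin 11.1°/0.974 = 3.182·0.1925/0.974 = 0.6290.
θ₂ = arcsin 0.6290 = 38.97° from the normal.

39.0°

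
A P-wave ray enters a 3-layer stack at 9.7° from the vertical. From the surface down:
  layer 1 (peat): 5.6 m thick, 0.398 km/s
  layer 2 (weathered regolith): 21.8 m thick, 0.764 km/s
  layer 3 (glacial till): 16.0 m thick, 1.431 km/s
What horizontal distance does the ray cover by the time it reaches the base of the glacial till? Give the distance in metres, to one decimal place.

20.6 m

p = sin θ₁/V₁ = sin 9.7°/0.398 = 4.2334e-01 s/km is conserved through the stack.
Layer 1: θ = 9.70°; offset = 5.6·tan 9.70° = 0.957 m.
Layer 2: sin θ = p·0.764 = 0.3234 → θ = 18.87°; offset = 21.8·tan 18.87° = 7.451 m.
Layer 3: sin θ = p·1.431 = 0.6058 → θ = 37.29°; offset = 16.0·tan 37.29° = 12.183 m.
Summing the layer offsets gives 20.591 m.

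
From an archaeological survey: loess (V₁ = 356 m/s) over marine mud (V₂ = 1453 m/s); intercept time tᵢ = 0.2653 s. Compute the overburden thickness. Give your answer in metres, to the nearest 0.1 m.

h = tᵢ·V₁·V₂ / (2·√(V₂²−V₁²)).
√(V₂²−V₁²) = √(1453² − 356²) = 1408.7 m/s.
h = 0.2653 s × 356 × 1453 / (2 × 1408.7) = 48.71 m.

48.7 m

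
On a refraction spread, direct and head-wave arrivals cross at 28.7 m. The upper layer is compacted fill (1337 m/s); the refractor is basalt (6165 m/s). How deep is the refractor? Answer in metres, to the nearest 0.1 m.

11.5 m

x_cross = 2h·√((V₂+V₁)/(V₂−V₁)) → h = x_cross / (2·√((V₂+V₁)/(V₂−V₁))).
√((V₂+V₁)/(V₂−V₁)) = √((6165+1337)/(6165−1337)) = 1.2465.
h = 28.7 / (2·1.2465) = 11.51 m.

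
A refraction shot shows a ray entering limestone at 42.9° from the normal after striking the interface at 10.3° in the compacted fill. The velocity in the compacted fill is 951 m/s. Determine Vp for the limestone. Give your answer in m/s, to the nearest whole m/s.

Snell's law: sin 10.3°/V₁ = sin 42.9°/V₂.
V₂ = V₁·sin 42.9°/sin 10.3° = 951 × 3.8071 = 3620.57 m/s.

3621 m/s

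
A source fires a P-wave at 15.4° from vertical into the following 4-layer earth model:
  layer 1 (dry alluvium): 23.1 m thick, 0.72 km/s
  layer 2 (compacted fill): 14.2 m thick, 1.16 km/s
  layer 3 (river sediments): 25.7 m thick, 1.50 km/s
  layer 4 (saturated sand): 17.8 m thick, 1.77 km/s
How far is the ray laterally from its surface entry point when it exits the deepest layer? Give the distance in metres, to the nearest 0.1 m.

45.5 m

Apply Snell's law at each interface; in layer i the horizontal offset is hᵢ·tan θᵢ.
Layer 1: θ = 15.40°; offset = 23.1·tan 15.40° = 6.363 m.
Layer 2: sin θ = 1.16·sin 15.4°/0.72 = 0.4278, θ = 25.33°; offset = 14.2·tan 25.33° = 6.722 m.
Layer 3: sin θ = 1.50·sin 15.4°/0.72 = 0.5532, θ = 33.59°; offset = 25.7·tan 33.59° = 17.068 m.
Layer 4: sin θ = 1.77·sin 15.4°/0.72 = 0.6528, θ = 40.75°; offset = 17.8·tan 40.75° = 15.340 m.
Σ offsets = 45.493 m.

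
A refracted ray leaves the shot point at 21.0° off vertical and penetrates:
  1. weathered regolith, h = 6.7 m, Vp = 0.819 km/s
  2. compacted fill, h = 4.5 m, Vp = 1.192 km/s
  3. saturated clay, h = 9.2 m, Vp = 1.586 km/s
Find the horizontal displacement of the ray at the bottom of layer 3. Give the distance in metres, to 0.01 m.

14.19 m

Apply Snell's law at each interface; in layer i the horizontal offset is hᵢ·tan θᵢ.
Layer 1: θ = 21.00°; offset = 6.7·tan 21.00° = 2.5719 m.
Layer 2: sin θ = 1.192·sin 21.0°/0.819 = 0.5216, θ = 31.44°; offset = 4.5·tan 31.44° = 2.7509 m.
Layer 3: sin θ = 1.586·sin 21.0°/0.819 = 0.6940, θ = 43.95°; offset = 9.2·tan 43.95° = 8.8677 m.
Σ offsets = 14.1905 m.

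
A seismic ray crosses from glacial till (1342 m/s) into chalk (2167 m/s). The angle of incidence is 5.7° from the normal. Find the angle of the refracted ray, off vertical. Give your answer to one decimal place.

Snell's law: sin θ₂ = (V₂/V₁)·sin θ₁ = (2167/1342)·sin 5.7° = 0.1604.
θ₂ = arcsin 0.1604 = 9.23° from the normal.

9.2°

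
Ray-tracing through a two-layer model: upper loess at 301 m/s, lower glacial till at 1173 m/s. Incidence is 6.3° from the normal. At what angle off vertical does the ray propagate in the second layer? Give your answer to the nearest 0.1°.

25.3°

Snell's law: sin θ₂ = (V₂/V₁)·sin θ₁ = (1173/301)·sin 6.3° = 0.4276.
θ₂ = sin⁻¹(0.4276) = 25.32° (from vertical).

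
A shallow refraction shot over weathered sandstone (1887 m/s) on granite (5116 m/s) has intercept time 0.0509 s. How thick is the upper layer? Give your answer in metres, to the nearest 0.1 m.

h = tᵢ·V₁·V₂ / (2·√(V₂²−V₁²)).
√(V₂²−V₁²) = √(5116² − 1887²) = 4755.3 m/s.
h = 0.0509 s × 1887 × 5116 / (2 × 4755.3) = 51.67 m.

51.7 m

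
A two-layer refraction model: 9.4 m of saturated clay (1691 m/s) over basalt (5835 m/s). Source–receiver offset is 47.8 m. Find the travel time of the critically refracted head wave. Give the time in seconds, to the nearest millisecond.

0.019 s

θ_c = arcsin(V₁/V₂) = arcsin(1691/5835) = 16.85°, cos θ_c = 0.9571.
Intercept time tᵢ = 2h cos θ_c / V₁ = 2·9.4·0.9571/1691 = 0.01064 s.
t = x/V₂ + tᵢ = 47.8/5835 + 0.01064 = 0.01883 s.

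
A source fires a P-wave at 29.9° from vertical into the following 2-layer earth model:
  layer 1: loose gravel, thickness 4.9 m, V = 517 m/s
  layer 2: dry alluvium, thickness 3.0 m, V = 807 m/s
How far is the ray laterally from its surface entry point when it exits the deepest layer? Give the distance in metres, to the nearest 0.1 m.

Apply Snell's law at each interface; in layer i the horizontal offset is hᵢ·tan θᵢ.
Layer 1: θ = 29.90°; offset = 4.9·tan 29.90° = 2.818 m.
Layer 2: sin θ = 807·sin 29.9°/517 = 0.7781, θ = 51.09°; offset = 3.0·tan 51.09° = 3.716 m.
Total horizontal offset = 6.534 m.

6.5 m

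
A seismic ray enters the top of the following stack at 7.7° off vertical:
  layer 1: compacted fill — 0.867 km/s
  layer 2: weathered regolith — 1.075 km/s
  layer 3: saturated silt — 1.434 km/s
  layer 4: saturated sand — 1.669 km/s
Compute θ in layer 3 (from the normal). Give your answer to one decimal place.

Snell's law across each interface conserves sin θ / V, so sin θ_3 = V_3·sin θ₁/V₁.
sin θ_3 = 1.434 × sin 7.7° / 0.867 = 0.2216.
θ_3 = arcsin 0.2216 = 12.80°.

12.8°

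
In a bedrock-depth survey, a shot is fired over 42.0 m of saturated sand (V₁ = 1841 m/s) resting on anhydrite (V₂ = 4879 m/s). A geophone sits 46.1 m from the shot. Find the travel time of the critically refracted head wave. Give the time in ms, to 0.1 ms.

51.7 ms

θ_c = arcsin(V₁/V₂) = arcsin(1841/4879) = 22.17°, cos θ_c = 0.9261.
Intercept time tᵢ = 2h cos θ_c / V₁ = 2·42.0·0.9261/1841 = 0.04225 s.
t = x/V₂ + tᵢ = 46.1/4879 + 0.04225 = 0.05170 s.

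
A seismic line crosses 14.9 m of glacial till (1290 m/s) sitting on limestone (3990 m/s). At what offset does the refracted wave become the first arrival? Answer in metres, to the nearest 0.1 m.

41.7 m

x_cross = 2h·√((V₂+V₁)/(V₂−V₁)).
(V₂+V₁)/(V₂−V₁) = (3990+1290)/(3990−1290) = 1.9556; √ = 1.3984.
x_cross = 2·14.9·1.3984 = 41.67 m.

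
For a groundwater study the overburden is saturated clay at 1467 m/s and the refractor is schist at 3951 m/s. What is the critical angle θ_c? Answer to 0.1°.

Critical incidence: sin θ_c = V₁/V₂ = 1467/3951 = 0.3713.
θ_c = arcsin 0.3713 = 21.80°.

21.8°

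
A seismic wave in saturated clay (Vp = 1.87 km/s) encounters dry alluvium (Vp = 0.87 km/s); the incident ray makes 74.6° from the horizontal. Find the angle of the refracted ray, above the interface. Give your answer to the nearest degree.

83°

Angle from the normal: 90° − 74.6° = 15.4°.
sin θ₁/V₁ = sin θ₂/V₂ ⇒ sin θ₂ = 0.87·sin 15.4°/1.87 = 0.87·0.2656/1.87 = 0.1235.
θ₂ = sin⁻¹(0.1235) = 7.10° (from vertical).
From the interface: 90° − 7.10° = 82.90°.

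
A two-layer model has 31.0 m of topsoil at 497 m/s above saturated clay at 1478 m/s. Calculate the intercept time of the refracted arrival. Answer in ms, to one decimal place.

117.5 ms

θ_c = arcsin(V₁/V₂) = arcsin(497/1478) = 19.65°; cos θ_c = 0.9418.
tᵢ = 2h·cos θ_c / V₁ = 2·31.0·0.9418 / 497 = 0.11748 s.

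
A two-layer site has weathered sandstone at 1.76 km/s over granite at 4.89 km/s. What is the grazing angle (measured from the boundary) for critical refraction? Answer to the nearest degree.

69°

At critical incidence the refracted ray runs along the interface (θ₂ = 90°), so sin θ_c = V₁/V₂.
θ_c = arcsin(1.76/4.89) = arcsin 0.3599 = 21.10°.
Measured from the interface: 90° − 21.10° = 68.90°.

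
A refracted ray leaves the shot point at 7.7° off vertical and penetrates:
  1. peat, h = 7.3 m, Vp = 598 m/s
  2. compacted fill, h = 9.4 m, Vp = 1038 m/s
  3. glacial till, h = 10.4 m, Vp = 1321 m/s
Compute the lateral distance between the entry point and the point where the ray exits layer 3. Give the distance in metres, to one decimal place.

Apply Snell's law at each interface; in layer i the horizontal offset is hᵢ·tan θᵢ.
Layer 1: θ = 7.70°; offset = 7.3·tan 7.70° = 0.987 m.
Layer 2: sin θ = 1038·sin 7.7°/598 = 0.2326, θ = 13.45°; offset = 9.4·tan 13.45° = 2.248 m.
Layer 3: sin θ = 1321·sin 7.7°/598 = 0.2960, θ = 17.22°; offset = 10.4·tan 17.22° = 3.223 m.
Total horizontal offset = 6.457 m.

6.5 m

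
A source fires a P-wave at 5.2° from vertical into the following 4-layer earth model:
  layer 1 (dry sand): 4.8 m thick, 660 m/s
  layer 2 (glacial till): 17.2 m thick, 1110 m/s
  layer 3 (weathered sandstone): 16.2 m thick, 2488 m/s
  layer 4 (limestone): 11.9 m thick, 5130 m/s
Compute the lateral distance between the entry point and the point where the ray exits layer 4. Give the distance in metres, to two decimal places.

Apply Snell's law at each interface; in layer i the horizontal offset is hᵢ·tan θᵢ.
Layer 1: θ = 5.20°; offset = 4.8·tan 5.20° = 0.4368 m.
Layer 2: sin θ = 1110·sin 5.2°/660 = 0.1524, θ = 8.77°; offset = 17.2·tan 8.77° = 2.6528 m.
Layer 3: sin θ = 2488·sin 5.2°/660 = 0.3417, θ = 19.98°; offset = 16.2·tan 19.98° = 5.8892 m.
Layer 4: sin θ = 5130·sin 5.2°/660 = 0.7045, θ = 44.79°; offset = 11.9·tan 44.79° = 11.8115 m.
Summing the layer offsets gives 20.7903 m.

20.79 m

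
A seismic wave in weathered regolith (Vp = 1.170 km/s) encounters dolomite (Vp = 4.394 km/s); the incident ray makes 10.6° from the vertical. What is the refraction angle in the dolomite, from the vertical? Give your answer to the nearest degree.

44°

Snell's law: sin θ₂ = (V₂/V₁)·sin θ₁ = (4.394/1.170)·sin 10.6° = 0.6908.
θ₂ = sin⁻¹(0.6908) = 43.70° (from vertical).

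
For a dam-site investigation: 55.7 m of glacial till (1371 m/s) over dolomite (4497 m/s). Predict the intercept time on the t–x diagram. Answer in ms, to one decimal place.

77.4 ms

θ_c = arcsin(V₁/V₂) = arcsin(1371/4497) = 17.75°; cos θ_c = 0.9524.
tᵢ = 2h·cos θ_c / V₁ = 2·55.7·0.9524 / 1371 = 0.07739 s.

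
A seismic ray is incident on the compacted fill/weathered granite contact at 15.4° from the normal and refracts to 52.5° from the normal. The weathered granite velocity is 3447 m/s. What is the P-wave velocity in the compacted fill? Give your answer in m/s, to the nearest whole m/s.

sin 15.4° = 0.2656; sin 52.5° = 0.7934.
V₁ = V₂·(sin θ₁/sin θ₂) = 3447·(0.2656/0.7934) = 1153.80 m/s.

1154 m/s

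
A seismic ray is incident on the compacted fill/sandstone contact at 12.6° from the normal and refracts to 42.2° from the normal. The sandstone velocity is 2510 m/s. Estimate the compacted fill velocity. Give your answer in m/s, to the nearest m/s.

815 m/s

sin 12.6° = 0.2181; sin 42.2° = 0.6717.
V₁ = V₂·(sin θ₁/sin θ₂) = 2510·(0.2181/0.6717) = 815.13 m/s.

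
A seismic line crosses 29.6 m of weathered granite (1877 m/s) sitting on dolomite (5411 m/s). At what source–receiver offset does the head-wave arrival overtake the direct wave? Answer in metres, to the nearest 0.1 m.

x_cross = 2h·√((V₂+V₁)/(V₂−V₁)).
(V₂+V₁)/(V₂−V₁) = (5411+1877)/(5411−1877) = 2.0623; √ = 1.4361.
x_cross = 2·29.6·1.4361 = 85.01 m.

85.0 m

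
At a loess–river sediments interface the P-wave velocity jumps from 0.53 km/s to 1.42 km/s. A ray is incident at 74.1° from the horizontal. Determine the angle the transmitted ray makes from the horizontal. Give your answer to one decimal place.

42.8°

Convert to the normal: θ₁ = 90° − 74.1° = 15.9°.
sin θ₁/V₁ = sin θ₂/V₂ ⇒ sin θ₂ = 1.42·sin 15.9°/0.53 = 1.42·0.2740/0.53 = 0.7340.
θ₂ = arcsin 0.7340 = 47.22° from the normal.
From the interface: 90° − 47.22° = 42.78°.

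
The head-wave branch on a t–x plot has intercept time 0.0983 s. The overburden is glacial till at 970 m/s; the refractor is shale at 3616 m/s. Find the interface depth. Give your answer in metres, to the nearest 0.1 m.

49.5 m

θ_c = arcsin(970/3616) = 15.56°; cos θ_c = 0.9633.
tᵢ = 2h cos θ_c/V₁ ⇒ h = tᵢ·V₁/(2 cos θ_c) = 0.0983·970/(2·0.9633) = 49.49 m.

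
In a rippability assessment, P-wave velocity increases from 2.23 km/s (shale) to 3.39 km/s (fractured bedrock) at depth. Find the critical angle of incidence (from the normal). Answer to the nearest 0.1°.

At critical incidence the refracted ray runs along the interface (θ₂ = 90°), so sin θ_c = V₁/V₂.
θ_c = arcsin(2.23/3.39) = arcsin 0.6578 = 41.13°.

41.1°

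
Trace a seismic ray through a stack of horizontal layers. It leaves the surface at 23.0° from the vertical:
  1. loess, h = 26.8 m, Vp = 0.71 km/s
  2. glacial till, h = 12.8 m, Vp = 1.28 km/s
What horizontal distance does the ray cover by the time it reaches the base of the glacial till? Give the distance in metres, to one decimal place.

Apply Snell's law at each interface; in layer i the horizontal offset is hᵢ·tan θᵢ.
Layer 1: θ = 23.00°; offset = 26.8·tan 23.00° = 11.376 m.
Layer 2: sin θ = 1.28·sin 23.0°/0.71 = 0.7044, θ = 44.78°; offset = 12.8·tan 44.78° = 12.703 m.
Total horizontal offset = 24.079 m.

24.1 m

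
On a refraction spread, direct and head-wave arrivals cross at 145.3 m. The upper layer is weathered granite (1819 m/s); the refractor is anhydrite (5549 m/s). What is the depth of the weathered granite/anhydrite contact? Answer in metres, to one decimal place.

x_cross = 2h·√((V₂+V₁)/(V₂−V₁)) → h = x_cross / (2·√((V₂+V₁)/(V₂−V₁))).
√((V₂+V₁)/(V₂−V₁)) = √((5549+1819)/(5549−1819)) = 1.4055.
h = 145.3 / (2·1.4055) = 51.69 m.

51.7 m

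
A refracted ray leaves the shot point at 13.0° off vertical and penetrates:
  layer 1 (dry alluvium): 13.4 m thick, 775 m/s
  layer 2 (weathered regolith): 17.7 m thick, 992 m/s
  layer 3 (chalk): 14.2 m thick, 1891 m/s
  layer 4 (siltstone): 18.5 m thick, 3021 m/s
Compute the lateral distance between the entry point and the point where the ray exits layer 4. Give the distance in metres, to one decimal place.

51.5 m

Apply Snell's law at each interface; in layer i the horizontal offset is hᵢ·tan θᵢ.
Layer 1: θ = 13.00°; offset = 13.4·tan 13.00° = 3.094 m.
Layer 2: sin θ = 992·sin 13.0°/775 = 0.2879, θ = 16.73°; offset = 17.7·tan 16.73° = 5.322 m.
Layer 3: sin θ = 1891·sin 13.0°/775 = 0.5489, θ = 33.29°; offset = 14.2·tan 33.29° = 9.324 m.
Layer 4: sin θ = 3021·sin 13.0°/775 = 0.8769, θ = 61.27°; offset = 18.5·tan 61.27° = 33.746 m.
Summing the layer offsets gives 51.485 m.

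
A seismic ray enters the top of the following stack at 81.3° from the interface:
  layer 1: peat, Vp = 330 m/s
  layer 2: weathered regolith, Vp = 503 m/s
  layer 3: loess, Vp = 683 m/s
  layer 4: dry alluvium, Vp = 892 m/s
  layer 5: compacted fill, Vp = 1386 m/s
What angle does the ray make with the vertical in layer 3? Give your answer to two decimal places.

18.24°

From the normal: θ₁ = 90° − 81.3° = 8.7°.
Snell's law across each interface conserves sin θ / V, so sin θ_3 = V_3·sin θ₁/V₁.
sin θ_3 = 683 × sin 8.7° / 330 = 0.3131.
θ_3 = arcsin 0.3131 = 18.24°.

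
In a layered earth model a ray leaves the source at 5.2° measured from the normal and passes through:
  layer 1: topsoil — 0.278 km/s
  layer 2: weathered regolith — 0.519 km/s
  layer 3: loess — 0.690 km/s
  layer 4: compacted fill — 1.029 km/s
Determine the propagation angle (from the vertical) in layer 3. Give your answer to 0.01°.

13.00°

Snell's law across each interface conserves sin θ / V, so sin θ_3 = V_3·sin θ₁/V₁.
sin θ_3 = 0.690 × sin 5.2° / 0.278 = 0.2250.
θ_3 = 13.00° from the vertical.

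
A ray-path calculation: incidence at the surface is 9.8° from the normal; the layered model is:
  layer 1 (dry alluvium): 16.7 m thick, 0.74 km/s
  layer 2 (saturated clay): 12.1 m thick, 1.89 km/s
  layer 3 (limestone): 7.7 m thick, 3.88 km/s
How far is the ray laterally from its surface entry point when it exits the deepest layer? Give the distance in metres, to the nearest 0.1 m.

24.0 m

Apply Snell's law at each interface; in layer i the horizontal offset is hᵢ·tan θᵢ.
Layer 1: θ = 9.80°; offset = 16.7·tan 9.80° = 2.885 m.
Layer 2: sin θ = 1.89·sin 9.8°/0.74 = 0.4347, θ = 25.77°; offset = 12.1·tan 25.77° = 5.841 m.
Layer 3: sin θ = 3.88·sin 9.8°/0.74 = 0.8924, θ = 63.18°; offset = 7.7·tan 63.18° = 15.232 m.
Total horizontal offset = 23.958 m.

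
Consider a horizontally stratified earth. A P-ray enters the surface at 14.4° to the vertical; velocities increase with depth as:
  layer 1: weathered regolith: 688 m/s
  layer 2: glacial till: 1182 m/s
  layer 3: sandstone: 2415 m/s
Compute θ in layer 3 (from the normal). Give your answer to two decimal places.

Snell's law across each interface conserves sin θ / V, so sin θ_3 = V_3·sin θ₁/V₁.
sin θ_3 = 2415 × sin 14.4° / 688 = 0.8729.
θ_3 = arcsin 0.8729 = 60.80°.

60.80°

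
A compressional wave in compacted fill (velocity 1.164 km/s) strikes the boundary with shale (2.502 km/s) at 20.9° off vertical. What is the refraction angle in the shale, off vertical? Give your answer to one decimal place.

50.1°

sin θ₁/V₁ = sin θ₂/V₂ ⇒ sin θ₂ = 2.502·sin 20.9°/1.164 = 2.502·0.3567/1.164 = 0.7668.
θ₂ = arcsin 0.7668 = 50.07° from the normal.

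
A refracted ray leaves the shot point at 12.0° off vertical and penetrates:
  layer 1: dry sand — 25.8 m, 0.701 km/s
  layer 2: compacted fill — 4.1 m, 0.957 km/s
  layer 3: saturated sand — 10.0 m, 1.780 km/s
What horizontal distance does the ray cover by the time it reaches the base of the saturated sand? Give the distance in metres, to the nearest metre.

13 m

Ray parameter p = sin 12.0° / 0.701 km/s = 2.9659e-01 s/km.
Layer 1: θ = 12.00°; offset = 25.8·tan 12.00° = 5.484 m.
Layer 2: sin θ = p·0.957 = 0.2838 → θ = 16.49°; offset = 4.1·tan 16.49° = 1.214 m.
Layer 3: sin θ = p·1.780 = 0.5279 → θ = 31.87°; offset = 10.0·tan 31.87° = 6.216 m.
Σ offsets = 12.914 m.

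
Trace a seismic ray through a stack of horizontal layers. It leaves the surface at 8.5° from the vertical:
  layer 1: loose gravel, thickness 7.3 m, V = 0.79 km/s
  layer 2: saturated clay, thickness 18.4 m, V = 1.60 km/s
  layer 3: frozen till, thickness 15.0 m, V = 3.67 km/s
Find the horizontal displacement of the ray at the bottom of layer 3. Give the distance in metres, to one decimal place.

p = sin θ₁/V₁ = sin 8.5°/0.79 = 1.8710e-01 s/km is conserved through the stack.
Layer 1: θ = 8.50°; offset = 7.3·tan 8.50° = 1.091 m.
Layer 2: sin θ = p·1.60 = 0.2994 → θ = 17.42°; offset = 18.4·tan 17.42° = 5.773 m.
Layer 3: sin θ = p·3.67 = 0.6867 → θ = 43.37°; offset = 15.0·tan 43.37° = 14.168 m.
Total horizontal offset = 21.032 m.

21.0 m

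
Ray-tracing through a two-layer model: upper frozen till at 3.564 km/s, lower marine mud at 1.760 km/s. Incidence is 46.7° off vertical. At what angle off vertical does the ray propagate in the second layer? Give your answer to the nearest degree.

sin θ₁/V₁ = sin θ₂/V₂ ⇒ sin θ₂ = 1.760·sin 46.7°/3.564 = 1.760·0.7278/3.564 = 0.3594.
θ₂ = sin⁻¹(0.3594) = 21.06° (from vertical).

21°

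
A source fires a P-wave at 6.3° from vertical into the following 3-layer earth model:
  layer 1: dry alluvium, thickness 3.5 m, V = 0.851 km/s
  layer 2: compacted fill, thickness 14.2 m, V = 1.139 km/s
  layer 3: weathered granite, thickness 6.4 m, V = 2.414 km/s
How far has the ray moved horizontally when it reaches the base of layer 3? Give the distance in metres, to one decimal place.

4.6 m

p = sin θ₁/V₁ = sin 6.3°/0.851 = 1.2895e-01 s/km is conserved through the stack.
Layer 1: θ = 6.30°; offset = 3.5·tan 6.30° = 0.386 m.
Layer 2: sin θ = p·1.139 = 0.1469 → θ = 8.45°; offset = 14.2·tan 8.45° = 2.108 m.
Layer 3: sin θ = p·2.414 = 0.3113 → θ = 18.14°; offset = 6.4·tan 18.14° = 2.096 m.
Summing the layer offsets gives 4.591 m.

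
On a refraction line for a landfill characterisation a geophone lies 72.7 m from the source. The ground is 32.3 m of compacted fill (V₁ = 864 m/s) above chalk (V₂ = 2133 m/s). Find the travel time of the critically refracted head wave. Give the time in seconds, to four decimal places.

0.1024 s

t = x/V₂ + 2h·√(V₂²−V₁²)/(V₁V₂).
√(V₂²−V₁²) = √(2133²−864²) = 1950.2 m/s; delay term = 2·32.3·1950.2/(864·2133) = 0.06836 s.
t = 72.7/2133 + 0.06836 = 0.10244 s.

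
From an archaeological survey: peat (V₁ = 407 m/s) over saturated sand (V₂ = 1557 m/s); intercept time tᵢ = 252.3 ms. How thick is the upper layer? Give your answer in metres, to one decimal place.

h = tᵢ·V₁·V₂ / (2·√(V₂²−V₁²)).
√(V₂²−V₁²) = √(1557² − 407²) = 1502.9 m/s.
h = 0.2523 s × 407 × 1557 / (2 × 1502.9) = 53.19 m.

53.2 m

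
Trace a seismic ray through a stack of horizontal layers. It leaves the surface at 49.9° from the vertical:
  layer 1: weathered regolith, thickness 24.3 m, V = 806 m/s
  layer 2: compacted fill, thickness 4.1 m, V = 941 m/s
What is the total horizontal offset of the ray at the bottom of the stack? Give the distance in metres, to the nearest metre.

37 m

Apply Snell's law at each interface; in layer i the horizontal offset is hᵢ·tan θᵢ.
Layer 1: θ = 49.90°; offset = 24.3·tan 49.90° = 28.857 m.
Layer 2: sin θ = 941·sin 49.9°/806 = 0.8930, θ = 63.26°; offset = 4.1·tan 63.26° = 8.137 m.
Summing the layer offsets gives 36.994 m.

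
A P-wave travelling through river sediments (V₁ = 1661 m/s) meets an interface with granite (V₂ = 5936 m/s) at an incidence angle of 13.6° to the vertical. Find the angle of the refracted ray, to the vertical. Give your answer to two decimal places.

57.18°

Snell's law: sin θ₂ = (V₂/V₁)·sin θ₁ = (5936/1661)·sin 13.6° = 0.8403.
θ₂ = sin⁻¹(0.8403) = 57.18° (from vertical).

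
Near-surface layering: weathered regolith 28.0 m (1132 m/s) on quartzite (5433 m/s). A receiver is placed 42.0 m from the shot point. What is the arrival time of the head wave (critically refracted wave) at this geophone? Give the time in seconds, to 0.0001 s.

θ_c = arcsin(V₁/V₂) = arcsin(1132/5433) = 12.03°, cos θ_c = 0.9781.
Intercept time tᵢ = 2h cos θ_c / V₁ = 2·28.0·0.9781/1132 = 0.04838 s.
t = x/V₂ + tᵢ = 42.0/5433 + 0.04838 = 0.05611 s.

0.0561 s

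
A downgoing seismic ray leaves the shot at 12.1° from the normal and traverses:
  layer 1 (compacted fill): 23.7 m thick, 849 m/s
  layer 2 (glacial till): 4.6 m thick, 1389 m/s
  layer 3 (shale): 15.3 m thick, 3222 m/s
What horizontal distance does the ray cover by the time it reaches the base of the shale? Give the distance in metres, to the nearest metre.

p = sin θ₁/V₁ = sin 12.1°/849 = 2.4690e-04 s/m is conserved through the stack.
Layer 1: θ = 12.10°; offset = 23.7·tan 12.10° = 5.081 m.
Layer 2: sin θ = p·1389 = 0.3429 → θ = 20.06°; offset = 4.6·tan 20.06° = 1.679 m.
Layer 3: sin θ = p·3222 = 0.7955 → θ = 52.70°; offset = 15.3·tan 52.70° = 20.087 m.
Summing the layer offsets gives 26.847 m.

27 m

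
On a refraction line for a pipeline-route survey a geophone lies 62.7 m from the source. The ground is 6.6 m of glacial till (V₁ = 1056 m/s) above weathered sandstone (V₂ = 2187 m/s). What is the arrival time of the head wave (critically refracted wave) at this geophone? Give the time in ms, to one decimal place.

θ_c = arcsin(V₁/V₂) = arcsin(1056/2187) = 28.87°, cos θ_c = 0.8757.
Intercept time tᵢ = 2h cos θ_c / V₁ = 2·6.6·0.8757/1056 = 0.01095 s.
t = x/V₂ + tᵢ = 62.7/2187 + 0.01095 = 0.03962 s.

39.6 ms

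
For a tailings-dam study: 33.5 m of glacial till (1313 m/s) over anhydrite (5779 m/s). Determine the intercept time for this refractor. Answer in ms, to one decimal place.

49.7 ms

tᵢ = 2h·√(V₂²−V₁²)/(V₁V₂).
√(V₂²−V₁²) = √(5779²−1313²) = 5627.9 m/s.
tᵢ = 2·33.5·5627.9/(1313·5779) = 0.04969 s.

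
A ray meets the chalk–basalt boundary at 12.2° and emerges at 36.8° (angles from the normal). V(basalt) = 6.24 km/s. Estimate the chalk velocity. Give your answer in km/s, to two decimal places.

sin 12.2° = 0.2113; sin 36.8° = 0.5990.
V₁ = V₂·(sin θ₁/sin θ₂) = 6.24·(0.2113/0.5990) = 2.20 km/s.

2.20 km/s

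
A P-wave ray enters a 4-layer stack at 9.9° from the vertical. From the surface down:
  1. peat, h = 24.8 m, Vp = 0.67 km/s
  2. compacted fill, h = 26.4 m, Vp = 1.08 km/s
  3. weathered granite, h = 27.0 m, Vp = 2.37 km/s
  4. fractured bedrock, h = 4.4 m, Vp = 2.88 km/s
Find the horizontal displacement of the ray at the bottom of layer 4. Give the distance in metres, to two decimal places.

Ray parameter p = sin 9.9° / 0.67 km/s = 2.5661e-01 s/km.
Layer 1: θ = 9.90°; offset = 24.8·tan 9.90° = 4.3283 m.
Layer 2: sin θ = p·1.08 = 0.2771 → θ = 16.09°; offset = 26.4·tan 16.09° = 7.6148 m.
Layer 3: sin θ = p·2.37 = 0.6082 → θ = 37.46°; offset = 27.0·tan 37.46° = 20.6857 m.
Layer 4: sin θ = p·2.88 = 0.7390 → θ = 47.65°; offset = 4.4·tan 47.65° = 4.8270 m.
Σ offsets = 37.4558 m.

37.46 m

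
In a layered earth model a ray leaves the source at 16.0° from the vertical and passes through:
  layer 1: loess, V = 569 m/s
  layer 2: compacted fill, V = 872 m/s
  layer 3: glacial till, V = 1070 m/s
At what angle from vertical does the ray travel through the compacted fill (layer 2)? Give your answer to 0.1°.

25.0°

Ray parameter p = sin 16.0° / 569 = 4.8442e-04 s/m.
sin θ_2 = p·V_2 = 4.8442e-04 × 872 = 0.4224.
θ_2 = 24.99° from the vertical.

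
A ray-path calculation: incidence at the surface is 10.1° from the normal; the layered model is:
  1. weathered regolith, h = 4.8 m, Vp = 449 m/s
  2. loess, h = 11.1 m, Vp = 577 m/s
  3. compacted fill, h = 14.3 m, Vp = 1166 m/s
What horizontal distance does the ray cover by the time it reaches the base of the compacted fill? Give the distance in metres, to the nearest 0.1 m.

Ray parameter p = sin 10.1° / 449 m/s = 3.9057e-04 s/m.
Layer 1: θ = 10.10°; offset = 4.8·tan 10.10° = 0.855 m.
Layer 2: sin θ = p·577 = 0.2254 → θ = 13.02°; offset = 11.1·tan 13.02° = 2.568 m.
Layer 3: sin θ = p·1166 = 0.4554 → θ = 27.09°; offset = 14.3·tan 27.09° = 7.315 m.
Total horizontal offset = 10.737 m.

10.7 m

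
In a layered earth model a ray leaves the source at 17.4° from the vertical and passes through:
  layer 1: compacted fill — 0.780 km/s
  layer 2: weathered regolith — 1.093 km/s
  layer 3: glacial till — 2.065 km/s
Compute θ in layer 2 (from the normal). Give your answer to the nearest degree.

25°

Ray parameter p = sin 17.4° / 0.780 = 3.8339e-01 s/km.
sin θ_2 = p·V_2 = 3.8339e-01 × 1.093 = 0.4190.
θ_2 = 24.77° from the vertical.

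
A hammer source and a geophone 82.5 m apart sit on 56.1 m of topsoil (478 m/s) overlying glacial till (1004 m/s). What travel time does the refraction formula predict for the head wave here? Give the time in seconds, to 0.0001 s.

0.2886 s

θ_c = arcsin(V₁/V₂) = arcsin(478/1004) = 28.43°, cos θ_c = 0.8794.
Intercept time tᵢ = 2h cos θ_c / V₁ = 2·56.1·0.8794/478 = 0.20642 s.
t = x/V₂ + tᵢ = 82.5/1004 + 0.20642 = 0.28859 s.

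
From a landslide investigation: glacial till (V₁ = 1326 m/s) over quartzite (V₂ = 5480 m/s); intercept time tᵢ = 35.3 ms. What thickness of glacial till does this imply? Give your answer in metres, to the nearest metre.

h = tᵢ·V₁·V₂ / (2·√(V₂²−V₁²)).
√(V₂²−V₁²) = √(5480² − 1326²) = 5317.2 m/s.
h = 0.0353 s × 1326 × 5480 / (2 × 5317.2) = 24.12 m.

24 m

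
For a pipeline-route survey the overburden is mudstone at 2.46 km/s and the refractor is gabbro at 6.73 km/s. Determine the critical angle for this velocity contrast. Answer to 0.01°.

21.44°

At critical incidence the refracted ray runs along the interface (θ₂ = 90°), so sin θ_c = V₁/V₂.
θ_c = arcsin(2.46/6.73) = arcsin 0.3655 = 21.44°.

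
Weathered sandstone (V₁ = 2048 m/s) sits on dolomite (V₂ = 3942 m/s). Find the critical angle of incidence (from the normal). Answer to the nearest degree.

At critical incidence the refracted ray runs along the interface (θ₂ = 90°), so sin θ_c = V₁/V₂.
θ_c = arcsin(2048/3942) = arcsin 0.5195 = 31.30°.

31°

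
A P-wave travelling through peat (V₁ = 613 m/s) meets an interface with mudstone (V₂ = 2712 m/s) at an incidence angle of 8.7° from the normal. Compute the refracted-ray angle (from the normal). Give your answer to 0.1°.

42.0°

Snell's law: sin θ₂ = (V₂/V₁)·sin θ₁ = (2712/613)·sin 8.7° = 0.6692.
θ₂ = sin⁻¹(0.6692) = 42.01° (from vertical).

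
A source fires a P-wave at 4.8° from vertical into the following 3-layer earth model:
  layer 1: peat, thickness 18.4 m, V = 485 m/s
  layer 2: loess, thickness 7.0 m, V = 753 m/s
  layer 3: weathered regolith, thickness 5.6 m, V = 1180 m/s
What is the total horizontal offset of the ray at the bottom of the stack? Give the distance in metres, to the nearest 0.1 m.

3.6 m

Ray parameter p = sin 4.8° / 485 m/s = 1.7253e-04 s/m.
Layer 1: θ = 4.80°; offset = 18.4·tan 4.80° = 1.545 m.
Layer 2: sin θ = p·753 = 0.1299 → θ = 7.46°; offset = 7.0·tan 7.46° = 0.917 m.
Layer 3: sin θ = p·1180 = 0.2036 → θ = 11.75°; offset = 5.6·tan 11.75° = 1.164 m.
Total horizontal offset = 3.627 m.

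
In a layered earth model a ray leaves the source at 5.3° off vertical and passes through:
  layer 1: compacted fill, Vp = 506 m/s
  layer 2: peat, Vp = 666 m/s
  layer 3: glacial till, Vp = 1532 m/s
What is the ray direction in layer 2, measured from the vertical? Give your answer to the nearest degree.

Snell's law across each interface conserves sin θ / V, so sin θ_2 = V_2·sin θ₁/V₁.
sin θ_2 = 666 × sin 5.3° / 506 = 0.1216.
θ_2 = arcsin 0.1216 = 6.98°.

7°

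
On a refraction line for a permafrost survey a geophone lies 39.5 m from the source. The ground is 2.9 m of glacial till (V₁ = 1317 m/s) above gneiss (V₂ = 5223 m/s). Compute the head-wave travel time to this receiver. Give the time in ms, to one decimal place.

θ_c = arcsin(V₁/V₂) = arcsin(1317/5223) = 14.61°, cos θ_c = 0.9677.
Intercept time tᵢ = 2h cos θ_c / V₁ = 2·2.9·0.9677/1317 = 0.00426 s.
t = x/V₂ + tᵢ = 39.5/5223 + 0.00426 = 0.01182 s.

11.8 ms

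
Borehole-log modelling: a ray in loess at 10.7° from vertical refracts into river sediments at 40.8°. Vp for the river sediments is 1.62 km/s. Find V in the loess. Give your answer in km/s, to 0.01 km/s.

sin 10.7° = 0.1857; sin 40.8° = 0.6534.
V₁ = V₂·(sin θ₁/sin θ₂) = 1.62·(0.1857/0.6534) = 0.46 km/s.

0.46 km/s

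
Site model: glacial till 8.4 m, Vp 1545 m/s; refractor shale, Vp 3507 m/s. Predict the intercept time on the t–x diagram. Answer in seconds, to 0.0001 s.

tᵢ = 2h·√(V₂²−V₁²)/(V₁V₂).
√(V₂²−V₁²) = √(3507²−1545²) = 3148.3 m/s.
tᵢ = 2·8.4·3148.3/(1545·3507) = 0.00976 s.

0.0098 s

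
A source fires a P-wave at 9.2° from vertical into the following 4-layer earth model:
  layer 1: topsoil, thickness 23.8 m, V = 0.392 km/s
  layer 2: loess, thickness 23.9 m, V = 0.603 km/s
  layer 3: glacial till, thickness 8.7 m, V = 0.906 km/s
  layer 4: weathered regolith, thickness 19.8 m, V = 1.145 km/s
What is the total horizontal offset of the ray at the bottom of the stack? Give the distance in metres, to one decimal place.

23.8 m

Apply Snell's law at each interface; in layer i the horizontal offset is hᵢ·tan θᵢ.
Layer 1: θ = 9.20°; offset = 23.8·tan 9.20° = 3.855 m.
Layer 2: sin θ = 0.603·sin 9.2°/0.392 = 0.2459, θ = 14.24°; offset = 23.9·tan 14.24° = 6.064 m.
Layer 3: sin θ = 0.906·sin 9.2°/0.392 = 0.3695, θ = 21.69°; offset = 8.7·tan 21.69° = 3.460 m.
Layer 4: sin θ = 1.145·sin 9.2°/0.392 = 0.4670, θ = 27.84°; offset = 19.8·tan 27.84° = 10.457 m.
Total horizontal offset = 23.836 m.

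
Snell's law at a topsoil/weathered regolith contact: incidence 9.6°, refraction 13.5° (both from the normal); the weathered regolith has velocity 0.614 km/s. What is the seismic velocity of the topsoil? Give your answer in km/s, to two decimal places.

0.44 km/s

Snell's law: sin 9.6°/V₁ = sin 13.5°/V₂.
V₁ = V₂·sin 9.6°/sin 13.5° = 0.614 × 0.7144 = 0.44 km/s.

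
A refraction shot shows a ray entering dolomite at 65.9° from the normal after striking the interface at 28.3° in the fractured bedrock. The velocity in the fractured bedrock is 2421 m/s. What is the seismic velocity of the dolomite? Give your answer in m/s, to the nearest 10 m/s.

4660 m/s

Snell's law: sin 28.3°/V₁ = sin 65.9°/V₂.
V₂ = V₁·sin 65.9°/sin 28.3° = 2421 × 1.9255 = 4661.52 m/s.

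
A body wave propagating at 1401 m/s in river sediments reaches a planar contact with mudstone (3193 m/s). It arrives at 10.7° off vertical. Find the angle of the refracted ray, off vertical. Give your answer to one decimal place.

25.0°

sin θ₁/V₁ = sin θ₂/V₂ ⇒ sin θ₂ = 3193·sin 10.7°/1401 = 3193·0.1857/1401 = 0.4232.
θ₂ = sin⁻¹(0.4232) = 25.03° (from vertical).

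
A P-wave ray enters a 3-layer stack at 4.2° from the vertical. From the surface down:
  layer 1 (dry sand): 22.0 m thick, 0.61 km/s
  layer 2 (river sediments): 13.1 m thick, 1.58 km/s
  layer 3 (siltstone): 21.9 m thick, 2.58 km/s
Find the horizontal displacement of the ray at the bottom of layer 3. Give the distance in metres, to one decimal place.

11.3 m

Apply Snell's law at each interface; in layer i the horizontal offset is hᵢ·tan θᵢ.
Layer 1: θ = 4.20°; offset = 22.0·tan 4.20° = 1.616 m.
Layer 2: sin θ = 1.58·sin 4.2°/0.61 = 0.1897, θ = 10.94°; offset = 13.1·tan 10.94° = 2.531 m.
Layer 3: sin θ = 2.58·sin 4.2°/0.61 = 0.3098, θ = 18.04°; offset = 21.9·tan 18.04° = 7.135 m.
Summing the layer offsets gives 11.281 m.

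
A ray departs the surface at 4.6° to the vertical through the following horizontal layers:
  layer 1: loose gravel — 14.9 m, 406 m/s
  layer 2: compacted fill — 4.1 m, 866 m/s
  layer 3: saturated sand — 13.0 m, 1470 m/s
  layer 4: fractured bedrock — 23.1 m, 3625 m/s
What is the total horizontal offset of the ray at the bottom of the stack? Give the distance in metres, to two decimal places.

29.55 m

Apply Snell's law at each interface; in layer i the horizontal offset is hᵢ·tan θᵢ.
Layer 1: θ = 4.60°; offset = 14.9·tan 4.60° = 1.1988 m.
Layer 2: sin θ = 866·sin 4.6°/406 = 0.1711, θ = 9.85°; offset = 4.1·tan 9.85° = 0.7119 m.
Layer 3: sin θ = 1470·sin 4.6°/406 = 0.2904, θ = 16.88°; offset = 13.0·tan 16.88° = 3.9449 m.
Layer 4: sin θ = 3625·sin 4.6°/406 = 0.7161, θ = 45.73°; offset = 23.1·tan 45.73° = 23.6965 m.
Total horizontal offset = 29.5520 m.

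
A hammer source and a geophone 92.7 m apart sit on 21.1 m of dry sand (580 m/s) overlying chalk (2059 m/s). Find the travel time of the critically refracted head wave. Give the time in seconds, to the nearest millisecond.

θ_c = arcsin(V₁/V₂) = arcsin(580/2059) = 16.36°, cos θ_c = 0.9595.
Intercept time tᵢ = 2h cos θ_c / V₁ = 2·21.1·0.9595/580 = 0.06981 s.
t = x/V₂ + tᵢ = 92.7/2059 + 0.06981 = 0.11483 s.

0.115 s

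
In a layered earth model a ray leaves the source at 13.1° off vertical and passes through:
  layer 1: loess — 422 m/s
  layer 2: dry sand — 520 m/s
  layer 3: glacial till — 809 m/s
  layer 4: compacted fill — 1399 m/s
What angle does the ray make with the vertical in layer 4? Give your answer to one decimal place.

Snell's law across each interface conserves sin θ / V, so sin θ_4 = V_4·sin θ₁/V₁.
sin θ_4 = 1399 × sin 13.1° / 422 = 0.7514.
θ_4 = arcsin 0.7514 = 48.71°.

48.7°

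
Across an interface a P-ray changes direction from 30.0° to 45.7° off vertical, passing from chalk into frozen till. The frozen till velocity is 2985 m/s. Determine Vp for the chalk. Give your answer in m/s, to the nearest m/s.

2085 m/s

sin 30.0° = 0.5000; sin 45.7° = 0.7157.
V₁ = V₂·(sin θ₁/sin θ₂) = 2985·(0.5000/0.7157) = 2085.39 m/s.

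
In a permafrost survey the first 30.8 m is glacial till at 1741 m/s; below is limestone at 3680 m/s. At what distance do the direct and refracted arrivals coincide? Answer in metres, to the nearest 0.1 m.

103.0 m

θ_c = arcsin(1741/3680) = 28.24°, so cos θ_c = 0.8810 and tᵢ = 2h cos θ_c/V₁ = 0.0312 s.
At crossover x/V₁ = x/V₂ + tᵢ ⇒ x = tᵢ/(1/V₁ − 1/V₂) = 0.03117/(5.7438e-04 − 2.7174e-04) = 103.00 m.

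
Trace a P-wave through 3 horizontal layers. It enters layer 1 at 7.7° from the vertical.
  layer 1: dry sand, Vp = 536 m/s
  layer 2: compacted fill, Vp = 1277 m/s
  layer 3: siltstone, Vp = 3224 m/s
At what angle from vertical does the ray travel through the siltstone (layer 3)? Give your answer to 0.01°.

Snell's law across each interface conserves sin θ / V, so sin θ_3 = V_3·sin θ₁/V₁.
sin θ_3 = 3224 × sin 7.7° / 536 = 0.8059.
θ_3 = 53.70° from the vertical.

53.70°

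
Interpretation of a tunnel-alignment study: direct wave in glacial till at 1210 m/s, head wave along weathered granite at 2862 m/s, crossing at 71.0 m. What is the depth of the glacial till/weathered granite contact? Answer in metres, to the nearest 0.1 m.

h = (x_cross/2)·√((V₂−V₁)/(V₂+V₁)).
(V₂−V₁)/(V₂+V₁) = (2862−1210)/(2862+1210) = 0.4057; √ = 0.6369.
h = (71.0/2)·0.6369 = 22.61 m.

22.6 m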